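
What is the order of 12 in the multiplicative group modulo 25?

ord(12) | φ(25) = φ(5^2) = 5·(5−1) = 20 = 2^2 · 5.
Divisors of 20: 1, 2, 4, 5, 10, 20.
Compute 12^d (mod 25) for the divisors d until we hit 1:
12^1 ≡ 12 (mod 25)
12^2 ≡ 19 (mod 25)
12^4 ≡ 11 (mod 25)
12^5 ≡ 7 (mod 25)
12^10 ≡ 24 (mod 25)
12^20 ≡ 1 (mod 25) ✓
Therefore the multiplicative order of 12 modulo 25 is 20.

20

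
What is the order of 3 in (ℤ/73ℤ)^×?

ord(3) | φ(73) = 73 − 1 = 72 = 2^3 · 3^2.
Divisors of 72: 1, 2, 3, 4, 6, 8, 9, 12, 18, 24, 36, 72.
Test each divisor d:
3^1 ≡ 3
3^2 ≡ 9
3^3 ≡ 27
3^4 ≡ 8
3^6 ≡ 72
3^8 ≡ 64
3^9 ≡ 46
3^12 ≡ 1
So ord_73(3) = 12.

12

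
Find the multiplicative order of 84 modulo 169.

156

ord(84) | φ(169) = φ(13^2) = 13·(13−1) = 156 = 2^2 · 3 · 13.
Divisors of 156: 1, 2, 3, 4, 6, 12, 13, 26, 39, 52, 78, 156.
Compute 84^d (mod 169) for the divisors d until we hit 1:
84^1 ≡ 84 (mod 169)
84^2 ≡ 127 (mod 169)
84^3 ≡ 21 (mod 169)
84^4 ≡ 74 (mod 169)
84^6 ≡ 103 (mod 169)
84^12 ≡ 131 (mod 169)
84^13 ≡ 19 (mod 169)
84^26 ≡ 23 (mod 169)
84^39 ≡ 99 (mod 169)
84^52 ≡ 22 (mod 169)
84^78 ≡ 168 (mod 169)
84^156 ≡ 1 (mod 169) ✓
Hence ord(84) = 156.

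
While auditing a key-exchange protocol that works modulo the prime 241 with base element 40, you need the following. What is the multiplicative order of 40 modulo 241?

20

The order of 40 must divide φ(241) = 241 − 1 = 240 = 2^4 · 3 · 5.
Divisors of 240: 1, 2, 3, 4, 5, 6, 8, 10, 12, 15, 16, 20, 24, 30, 40, 48, 60, 80, 120, 240.
Evaluate successive powers at the divisors of 240:
40^1 ≡ 40
40^2 ≡ 154
40^3 ≡ 135
40^4 ≡ 98
40^5 ≡ 64
40^6 ≡ 150
40^8 ≡ 205
40^10 ≡ 240
40^12 ≡ 87
40^15 ≡ 177
40^16 ≡ 91
40^20 ≡ 1
So ord_241(40) = 20.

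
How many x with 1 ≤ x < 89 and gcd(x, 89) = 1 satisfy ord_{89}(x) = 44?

20

φ(89) = 89 − 1 = 88 = 2^3 · 11.
In a cyclic group of order 88, there are φ(d) elements of order d for each divisor d of 88, and zero for non-divisors.
44 = 2^2 · 11 divides 88, and φ(44) = 20.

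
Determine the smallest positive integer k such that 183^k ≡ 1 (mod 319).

Since 183 ∈ (Z/319Z)^×, its order divides φ(319) = φ(11·29) = (11−1)·(29−1) = 10·28 = 280 = 2^3 · 5 · 7.
Divisors of 280: 1, 2, 4, 5, 7, 8, 10, 14, 20, 28, 35, 40, 56, 70, 140, 280.
Evaluate successive powers at the divisors of 280:
183^1 ≡ 183 (mod 319)
183^2 ≡ 313 (mod 319)
183^4 ≡ 36 (mod 319)
183^5 ≡ 208 (mod 319)
183^7 ≡ 28 (mod 319)
183^8 ≡ 20 (mod 319)
183^10 ≡ 199 (mod 319)
183^14 ≡ 146 (mod 319)
183^20 ≡ 45 (mod 319)
183^28 ≡ 262 (mod 319)
183^35 ≡ 318 (mod 319)
183^40 ≡ 111 (mod 319)
183^56 ≡ 59 (mod 319)
183^70 ≡ 1 (mod 319) ✓
Hence ord(183) = 70.

70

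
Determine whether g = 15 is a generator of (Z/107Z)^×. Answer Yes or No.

Yes

φ(107) = 107 − 1 = 106 = 2 · 53.
Test 15^(106/q) mod 107 for each prime factor q of 106:
15^53 ≡ 106 (mod 107)  [q = 2: ≢ 1 ✓]
15^2 ≡ 11 (mod 107)  [q = 53: ≢ 1 ✓]
All checks pass, so 15 has order 106 and is a primitive root modulo 107.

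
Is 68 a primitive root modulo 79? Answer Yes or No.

φ(79) = 79 − 1 = 78 = 2 · 3 · 13.
Test 68^(78/q) mod 79 for each prime factor q of 78:
68^39 ≡ 78 (mod 79)  [q = 2: ≢ 1 ✓]
68^26 ≡ 55 (mod 79)  [q = 3: ≢ 1 ✓]
68^6 ≡ 65 (mod 79)  [q = 13: ≢ 1 ✓]
Every test exponent gives a nontrivial residue, hence 68 generates the full group.

Yes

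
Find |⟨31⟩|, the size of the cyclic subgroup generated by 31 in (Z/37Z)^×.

4

The order of 31 must divide φ(37) = 37 − 1 = 36 = 2^2 · 3^2.
Divisors of 36: 1, 2, 3, 4, 6, 9, 12, 18, 36.
Compute 31^d (mod 37) for the divisors d until we hit 1:
31^1 ≡ 31 (mod 37)
31^2 ≡ 36 (mod 37)
31^3 ≡ 6 (mod 37)
31^4 ≡ 1 (mod 37) ✓
So ord_37(31) = 4.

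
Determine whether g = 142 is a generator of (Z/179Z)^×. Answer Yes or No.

φ(179) = 179 − 1 = 178 = 2 · 89.
An element g generates (Z/179Z)^× iff g^(178/q) ≢ 1 (mod 179) for each prime q ∈ {2, 89}.
142^89 ≡ 1 (mod 179)  [q = 2: ≡ 1 ✗]
142^2 ≡ 116 (mod 179)  [q = 89: ≢ 1 ✓]
The check at q = 2 fails, so 142 generates a proper subgroup.

No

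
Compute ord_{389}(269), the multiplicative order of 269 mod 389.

97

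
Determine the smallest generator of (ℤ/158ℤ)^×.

3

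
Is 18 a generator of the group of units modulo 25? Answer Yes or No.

No

φ(25) = φ(5^2) = 5·(5−1) = 20 = 2^2 · 5.
It suffices to check that the order of 18 is not a proper divisor of 20: compute 18^(20/q) for q ∈ {2, 5}.
18^10 ≡ 24 (mod 25)  [q = 2: ≢ 1 ✓]
18^4 ≡ 1 (mod 25)  [q = 5: ≡ 1 ✗]
18^4 ≡ 1 shows ord(18) | 4, strictly less than φ(25); not a primitive root.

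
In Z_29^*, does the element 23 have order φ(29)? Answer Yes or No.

φ(29) = 29 − 1 = 28 = 2^2 · 7.
An element g generates (Z/29Z)^× iff g^(28/q) ≢ 1 (mod 29) for each prime q ∈ {2, 7}.
23^14 ≡ 1 (mod 29)  [q = 2: ≡ 1 ✗]
23^4 ≡ 20 (mod 29)  [q = 7: ≢ 1 ✓]
The check at q = 2 fails, so 23 generates a proper subgroup.

No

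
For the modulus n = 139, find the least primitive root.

φ(139) = 139 − 1 = 138 = 2 · 3 · 23.
g is a primitive root iff g^(138/q) ≢ 1 (mod 139) for each prime q ∈ {2, 3, 23}.
g = 2: 2^69 ≡ 138; 2^46 ≡ 96; 2^6 ≡ 64 — none is 1, so 2 is a primitive root.
So 2 is the smallest generator of (Z/139Z)^×.

2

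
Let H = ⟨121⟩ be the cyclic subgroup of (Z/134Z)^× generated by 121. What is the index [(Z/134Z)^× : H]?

The order of 121 must divide φ(134) = φ(2)·φ(67) = 1·66 = 66 = 2 · 3 · 11.
Divisors of 66: 1, 2, 3, 6, 11, 22, 33, 66.
Check 121^d mod 134 for each divisor in increasing order:
121^1 ≡ 121 (mod 134)
121^2 ≡ 35 (mod 134)
121^3 ≡ 81 (mod 134)
121^6 ≡ 129 (mod 134)
121^11 ≡ 29 (mod 134)
121^22 ≡ 37 (mod 134)
121^33 ≡ 1 (mod 134) ✓
The order of 121 is 33, so the subgroup it generates has 33 elements.
The index is φ(134) / ord(121) = 66 / 33 = 2.

2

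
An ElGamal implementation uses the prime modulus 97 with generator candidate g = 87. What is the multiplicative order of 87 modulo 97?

96

Since 87 ∈ (Z/97Z)^×, its order divides φ(97) = 97 − 1 = 96 = 2^5 · 3.
Divisors of 96: 1, 2, 3, 4, 6, 8, 12, 16, 24, 32, 48, 96.
Check 87^d mod 97 for each divisor in increasing order:
87^1 ≡ 87 (mod 97)
87^2 ≡ 3 (mod 97)
87^3 ≡ 67 (mod 97)
87^4 ≡ 9 (mod 97)
87^6 ≡ 27 (mod 97)
87^8 ≡ 81 (mod 97)
87^12 ≡ 50 (mod 97)
87^16 ≡ 62 (mod 97)
87^24 ≡ 75 (mod 97)
87^32 ≡ 61 (mod 97)
87^48 ≡ 96 (mod 97)
87^96 ≡ 1 (mod 97) ✓
So ord_97(87) = 96.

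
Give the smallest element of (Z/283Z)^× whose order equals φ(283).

φ(283) = 283 − 1 = 282 = 2 · 3 · 47.
Test candidates g = 2, 3, … against the prime factors q ∈ {2, 3, 47} of φ(283): g is a generator iff g^(282/q) ≢ 1 for every such q.
g = 2: 2^141 ≡ 282; 2^94 ≡ 1 — hits 1, so not a primitive root.
g = 3: 3^141 ≡ 282; 3^94 ≡ 238; 3^6 ≡ 163 — none is 1, so 3 is a primitive root.
The smallest primitive root modulo 283 is 3.

3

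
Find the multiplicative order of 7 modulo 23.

22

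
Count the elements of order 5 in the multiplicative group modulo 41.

φ(41) = 41 − 1 = 40 = 2^3 · 5.
Since (Z/41Z)^× is cyclic of order 40, the number of elements of order d is φ(d) when d | 40 and 0 otherwise.
5 | 40, and φ(5) = 5 − 1 = 4.

4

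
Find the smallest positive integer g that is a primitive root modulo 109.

6

φ(109) = 109 − 1 = 108 = 2^2 · 3^3.
Test candidates g = 2, 3, … against the prime factors q ∈ {2, 3} of φ(109): g is a generator iff g^(108/q) ≢ 1 for every such q.
g = 2: 2^54 ≡ 108; 2^36 ≡ 1 — hits 1, so not a primitive root.
g = 3: 3^54 ≡ 1 — hits 1, so not a primitive root.
g = 4: 4^54 ≡ 1 — hits 1, so not a primitive root.
g = 5: 5^54 ≡ 1 — hits 1, so not a primitive root.
g = 6: 6^54 ≡ 108; 6^36 ≡ 63 — none is 1, so 6 is a primitive root.
The smallest primitive root modulo 109 is 6.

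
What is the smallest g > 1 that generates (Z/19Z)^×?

φ(19) = 19 − 1 = 18 = 2 · 3^2.
g is a primitive root iff g^(18/q) ≢ 1 (mod 19) for each prime q ∈ {2, 3}.
g = 2: 2^9 ≡ 18; 2^6 ≡ 7 — none is 1, so 2 is a primitive root.
So 2 is the smallest generator of (Z/19Z)^×.

2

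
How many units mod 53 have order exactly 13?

12

φ(53) = 53 − 1 = 52 = 2^2 · 13.
Since (Z/53Z)^× is cyclic of order 52, the number of elements of order d is φ(d) when d | 52 and 0 otherwise.
13 | 52, and φ(13) = 13 − 1 = 12.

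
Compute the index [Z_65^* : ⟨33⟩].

Since 33 ∈ (Z/65Z)^×, its order divides φ(65) = φ(5·13) = (5−1)·(13−1) = 4·12 = 48 = 2^4 · 3.
Divisors of 48: 1, 2, 3, 4, 6, 8, 12, 16, 24, 48.
Check 33^d mod 65 for each divisor in increasing order:
33^1 ≡ 33
33^2 ≡ 49
33^3 ≡ 57
33^4 ≡ 61
33^6 ≡ 64
33^8 ≡ 16
33^12 ≡ 1
So ord_65(33) = 12, hence |⟨33⟩| = 12.
Index = |(Z/65Z)^×| / |⟨33⟩| = 48 / 12 = 4.

4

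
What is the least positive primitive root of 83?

2

φ(83) = 83 − 1 = 82 = 2 · 41.
g is a primitive root iff g^(82/q) ≢ 1 (mod 83) for each prime q ∈ {2, 41}.
g = 2: 2^41 ≡ 82; 2^2 ≡ 4 — none is 1, so 2 is a primitive root.
So 2 is the smallest generator of (Z/83Z)^×.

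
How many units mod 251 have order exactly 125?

100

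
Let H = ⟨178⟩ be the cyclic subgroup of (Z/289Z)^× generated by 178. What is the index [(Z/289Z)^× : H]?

2

The order of 178 must divide φ(289) = φ(17^2) = 17·(17−1) = 272 = 2^4 · 17.
Divisors of 272: 1, 2, 4, 8, 16, 17, 34, 68, 136, 272.
Check 178^d mod 289 for each divisor in increasing order:
178^1 ≡ 178
178^2 ≡ 183
178^4 ≡ 254
178^8 ≡ 69
178^16 ≡ 137
178^17 ≡ 110
178^34 ≡ 251
178^68 ≡ 288
178^136 ≡ 1
Thus |⟨178⟩| = ord(178) = 136.
Index = |(Z/289Z)^×| / |⟨178⟩| = 272 / 136 = 2.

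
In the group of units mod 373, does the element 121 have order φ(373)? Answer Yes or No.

φ(373) = 373 − 1 = 372 = 2^2 · 3 · 31.
An element g generates (Z/373Z)^× iff g^(372/q) ≢ 1 (mod 373) for each prime q ∈ {2, 3, 31}.
121^186 ≡ 1 (mod 373)  [q = 2: ≡ 1 ✗]
121^124 ≡ 284 (mod 373)  [q = 3: ≢ 1 ✓]
121^12 ≡ 109 (mod 373)  [q = 31: ≢ 1 ✓]
The check at q = 2 fails, so 121 generates a proper subgroup.

No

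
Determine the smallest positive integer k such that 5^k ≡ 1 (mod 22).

5

Since 5 ∈ (Z/22Z)^×, its order divides φ(22) = φ(2)·φ(11) = 1·10 = 10 = 2 · 5.
Divisors of 10: 1, 2, 5, 10.
Evaluate successive powers at the divisors of 10:
5^1 ≡ 5 (mod 22)
5^2 ≡ 3 (mod 22)
5^5 ≡ 1 (mod 22) ✓
Therefore the multiplicative order of 5 modulo 22 is 5.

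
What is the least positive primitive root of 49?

φ(49) = φ(7^2) = 7·(7−1) = 42 = 2 · 3 · 7.
g is a primitive root iff g^(42/q) ≢ 1 (mod 49) for each prime q ∈ {2, 3, 7}.
g = 2: 2^21 ≡ 1 — hits 1, so not a primitive root.
g = 3: 3^21 ≡ 48; 3^14 ≡ 30; 3^6 ≡ 43 — none is 1, so 3 is a primitive root.
Hence the least primitive root of 49 is 3.

3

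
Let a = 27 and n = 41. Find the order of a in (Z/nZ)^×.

8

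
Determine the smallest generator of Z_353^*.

3

φ(353) = 353 − 1 = 352 = 2^5 · 11.
g is a primitive root iff g^(352/q) ≢ 1 (mod 353) for each prime q ∈ {2, 11}.
g = 2: 2^176 ≡ 1 — hits 1, so not a primitive root.
g = 3: 3^176 ≡ 352; 3^32 ≡ 140 — none is 1, so 3 is a primitive root.
So 3 is the smallest generator of (Z/353Z)^×.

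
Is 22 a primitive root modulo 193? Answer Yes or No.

φ(193) = 193 − 1 = 192 = 2^6 · 3.
An element g generates (Z/193Z)^× iff g^(192/q) ≢ 1 (mod 193) for each prime q ∈ {2, 3}.
22^96 ≡ 192 (mod 193)  [q = 2: ≢ 1 ✓]
22^64 ≡ 84 (mod 193)  [q = 3: ≢ 1 ✓]
None equal 1, so ord_193(22) = 192: 22 is a primitive root.

Yes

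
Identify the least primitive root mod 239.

7

φ(239) = 239 − 1 = 238 = 2 · 7 · 17.
g is a primitive root iff g^(238/q) ≢ 1 (mod 239) for each prime q ∈ {2, 7, 17}.
g = 2: 2^119 ≡ 1 — hits 1, so not a primitive root.
g = 3: 3^119 ≡ 1 — hits 1, so not a primitive root.
g = 4: 4^119 ≡ 1 — hits 1, so not a primitive root.
g = 5: 5^119 ≡ 1 — hits 1, so not a primitive root.
g = 6: 6^119 ≡ 1 — hits 1, so not a primitive root.
g = 7: 7^119 ≡ 238; 7^34 ≡ 24; 7^14 ≡ 211 — none is 1, so 7 is a primitive root.
Hence the least primitive root of 239 is 7.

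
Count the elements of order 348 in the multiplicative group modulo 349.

φ(349) = 349 − 1 = 348 = 2^2 · 3 · 29.
(Z/349Z)^× is cyclic (|G| = 348); a cyclic group of order m has exactly φ(d) elements of each order d | m, and none otherwise.
348 = 2^2 · 3 · 29 divides 348, and φ(348) = 112.

112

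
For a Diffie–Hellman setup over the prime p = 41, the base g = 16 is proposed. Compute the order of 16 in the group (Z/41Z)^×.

5

Since 16 ∈ (Z/41Z)^×, its order divides φ(41) = 41 − 1 = 40 = 2^3 · 5.
Divisors of 40: 1, 2, 4, 5, 8, 10, 20, 40.
Check 16^d mod 41 for each divisor in increasing order:
16^1 ≡ 16 (mod 41)
16^2 ≡ 10 (mod 41)
16^4 ≡ 18 (mod 41)
16^5 ≡ 1 (mod 41) ✓
Therefore the multiplicative order of 16 modulo 41 is 5.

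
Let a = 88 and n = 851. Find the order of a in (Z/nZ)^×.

ord(88) | φ(851) = φ(23·37) = (23−1)·(37−1) = 22·36 = 792 = 2^3 · 3^2 · 11.
Divisors of 792: 1, 2, 3, 4, 6, 8, 9, 11, 12, 18, 22, 24, 33, 36, 44, 66, 72, 88, 99, 132, 198, 264, 396, 792.
Evaluate successive powers at the divisors of 792:
88^1 ≡ 88 (mod 851)
88^2 ≡ 85 (mod 851)
88^3 ≡ 672 (mod 851)
88^4 ≡ 417 (mod 851)
88^6 ≡ 554 (mod 851)
88^8 ≡ 285 (mod 851)
88^9 ≡ 401 (mod 851)
88^11 ≡ 45 (mod 851)
88^12 ≡ 556 (mod 851)
88^18 ≡ 813 (mod 851)
88^22 ≡ 323 (mod 851)
88^24 ≡ 223 (mod 851)
88^33 ≡ 68 (mod 851)
88^36 ≡ 593 (mod 851)
88^44 ≡ 507 (mod 851)
88^66 ≡ 369 (mod 851)
88^72 ≡ 186 (mod 851)
88^88 ≡ 47 (mod 851)
88^99 ≡ 413 (mod 851)
88^132 ≡ 1 (mod 851) ✓
Hence ord(88) = 132.

132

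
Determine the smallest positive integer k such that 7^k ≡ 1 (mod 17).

ord(7) | φ(17) = 17 − 1 = 16 = 2^4.
Divisors of 16: 1, 2, 4, 8, 16.
Compute 7^d (mod 17) for the divisors d until we hit 1:
7^1 ≡ 7
7^2 ≡ 15
7^4 ≡ 4
7^8 ≡ 16
7^16 ≡ 1
Hence ord(7) = 16.

16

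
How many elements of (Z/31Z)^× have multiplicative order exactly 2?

1

φ(31) = 31 − 1 = 30 = 2 · 3 · 5.
(Z/31Z)^× is cyclic (|G| = 30); a cyclic group of order m has exactly φ(d) elements of each order d | m, and none otherwise.
2 | 30, and φ(2) = 2 − 1 = 1.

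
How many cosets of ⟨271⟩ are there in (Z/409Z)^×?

Since 271 ∈ (Z/409Z)^×, its order divides φ(409) = 409 − 1 = 408 = 2^3 · 3 · 17.
Divisors of 408: 1, 2, 3, 4, 6, 8, 12, 17, 24, 34, 51, 68, 102, 136, 204, 408.
Compute 271^d (mod 409) for the divisors d until we hit 1:
271^1 ≡ 271
271^2 ≡ 230
271^3 ≡ 162
271^4 ≡ 139
271^6 ≡ 68
271^8 ≡ 98
271^12 ≡ 125
271^17 ≡ 217
271^24 ≡ 83
271^34 ≡ 54
271^51 ≡ 266
271^68 ≡ 53
271^102 ≡ 408
271^136 ≡ 355
271^204 ≡ 1
Thus |⟨271⟩| = ord(271) = 204.
[(Z/409Z)^× : ⟨271⟩] = 408/204 = 2.

2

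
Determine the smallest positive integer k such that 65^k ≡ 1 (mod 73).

By Lagrange's theorem, ord_73(65) divides φ(73) = 73 − 1 = 72 = 2^3 · 3^2.
Divisors of 72: 1, 2, 3, 4, 6, 8, 9, 12, 18, 24, 36, 72.
Evaluate successive powers at the divisors of 72:
65^1 ≡ 65 (mod 73)
65^2 ≡ 64 (mod 73)
65^3 ≡ 72 (mod 73)
65^4 ≡ 8 (mod 73)
65^6 ≡ 1 (mod 73) ✓
So ord_73(65) = 6.

6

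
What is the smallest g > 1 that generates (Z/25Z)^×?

2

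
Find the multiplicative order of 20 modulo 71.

By Lagrange's theorem, ord_71(20) divides φ(71) = 71 − 1 = 70 = 2 · 5 · 7.
Divisors of 70: 1, 2, 5, 7, 10, 14, 35, 70.
Check 20^d mod 71 for each divisor in increasing order:
20^1 ≡ 20
20^2 ≡ 45
20^5 ≡ 30
20^7 ≡ 1
Therefore the multiplicative order of 20 modulo 71 is 7.

7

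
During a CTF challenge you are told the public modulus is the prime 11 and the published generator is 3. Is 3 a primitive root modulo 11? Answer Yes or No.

φ(11) = 11 − 1 = 10 = 2 · 5.
It suffices to check that the order of 3 is not a proper divisor of 10: compute 3^(10/q) for q ∈ {2, 5}.
3^5 ≡ 1 (mod 11)  [q = 2: ≡ 1 ✗]
3^2 ≡ 9 (mod 11)  [q = 5: ≢ 1 ✓]
3^5 ≡ 1 shows ord(3) | 5, strictly less than φ(11); not a primitive root.

No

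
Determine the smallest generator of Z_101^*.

φ(101) = 101 − 1 = 100 = 2^2 · 5^2.
g is a primitive root iff g^(100/q) ≢ 1 (mod 101) for each prime q ∈ {2, 5}.
g = 2: 2^50 ≡ 100; 2^20 ≡ 95 — none is 1, so 2 is a primitive root.
Hence the least primitive root of 101 is 2.

2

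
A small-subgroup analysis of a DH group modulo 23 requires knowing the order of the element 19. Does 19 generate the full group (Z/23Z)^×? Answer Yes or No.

φ(23) = 23 − 1 = 22 = 2 · 11.
19 is a primitive root mod 23 iff 19^(φ(23)/q) ≢ 1 for every prime q | φ(23), i.e. q ∈ {2, 11}.
19^11 ≡ 22 (mod 23)  [q = 2: ≢ 1 ✓]
19^2 ≡ 16 (mod 23)  [q = 11: ≢ 1 ✓]
All checks pass, so 19 has order 22 and is a primitive root modulo 23.

Yes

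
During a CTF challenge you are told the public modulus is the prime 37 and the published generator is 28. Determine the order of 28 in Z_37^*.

18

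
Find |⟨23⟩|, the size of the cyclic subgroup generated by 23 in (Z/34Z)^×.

16

The order of 23 must divide φ(34) = φ(2)·φ(17) = 1·16 = 16 = 2^4.
Divisors of 16: 1, 2, 4, 8, 16.
Test each divisor d:
23^1 ≡ 23
23^2 ≡ 19
23^4 ≡ 21
23^8 ≡ 33
23^16 ≡ 1
So ord_34(23) = 16.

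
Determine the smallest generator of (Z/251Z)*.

6

φ(251) = 251 − 1 = 250 = 2 · 5^3.
Test candidates g = 2, 3, … against the prime factors q ∈ {2, 5} of φ(251): g is a generator iff g^(250/q) ≢ 1 for every such q.
g = 2: 2^125 ≡ 250; 2^50 ≡ 1 — hits 1, so not a primitive root.
g = 3: 3^125 ≡ 1 — hits 1, so not a primitive root.
g = 4: 4^125 ≡ 1 — hits 1, so not a primitive root.
g = 5: 5^125 ≡ 1 — hits 1, so not a primitive root.
g = 6: 6^125 ≡ 250; 6^50 ≡ 219 — none is 1, so 6 is a primitive root.
The smallest primitive root modulo 251 is 6.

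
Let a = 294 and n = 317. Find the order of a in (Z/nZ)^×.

By Lagrange's theorem, ord_317(294) divides φ(317) = 317 − 1 = 316 = 2^2 · 79.
Divisors of 316: 1, 2, 4, 79, 158, 316.
Test each divisor d:
294^1 ≡ 294 (mod 317)
294^2 ≡ 212 (mod 317)
294^4 ≡ 247 (mod 317)
294^79 ≡ 316 (mod 317)
294^158 ≡ 1 (mod 317) ✓
Hence ord(294) = 158.

158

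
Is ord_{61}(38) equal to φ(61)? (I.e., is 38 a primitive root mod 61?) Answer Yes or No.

No

φ(61) = 61 − 1 = 60 = 2^2 · 3 · 5.
38 is a primitive root mod 61 iff 38^(φ(61)/q) ≢ 1 for every prime q | φ(61), i.e. q ∈ {2, 3, 5}.
38^30 ≡ 60 (mod 61)  [q = 2: ≢ 1 ✓]
38^20 ≡ 1 (mod 61)  [q = 3: ≡ 1 ✗]
38^12 ≡ 20 (mod 61)  [q = 5: ≢ 1 ✓]
The check at q = 3 fails, so 38 generates a proper subgroup.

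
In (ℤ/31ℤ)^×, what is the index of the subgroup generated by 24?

Since 24 ∈ (Z/31Z)^×, its order divides φ(31) = 31 − 1 = 30 = 2 · 3 · 5.
Divisors of 30: 1, 2, 3, 5, 6, 10, 15, 30.
Check 24^d mod 31 for each divisor in increasing order:
24^1 ≡ 24 (mod 31)
24^2 ≡ 18 (mod 31)
24^3 ≡ 29 (mod 31)
24^5 ≡ 26 (mod 31)
24^6 ≡ 4 (mod 31)
24^10 ≡ 25 (mod 31)
24^15 ≡ 30 (mod 31)
24^30 ≡ 1 (mod 31) ✓
So ord_31(24) = 30, hence |⟨24⟩| = 30.
[(Z/31Z)^× : ⟨24⟩] = 30/30 = 1.

1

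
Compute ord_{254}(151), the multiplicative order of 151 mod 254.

18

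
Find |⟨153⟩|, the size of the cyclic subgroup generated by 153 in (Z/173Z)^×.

Since 153 ∈ (Z/173Z)^×, its order divides φ(173) = 173 − 1 = 172 = 2^2 · 43.
Divisors of 172: 1, 2, 4, 43, 86, 172.
Check 153^d mod 173 for each divisor in increasing order:
153^1 ≡ 153 (mod 173)
153^2 ≡ 54 (mod 173)
153^4 ≡ 148 (mod 173)
153^43 ≡ 93 (mod 173)
153^86 ≡ 172 (mod 173)
153^172 ≡ 1 (mod 173) ✓
Therefore the multiplicative order of 153 modulo 173 is 172.

172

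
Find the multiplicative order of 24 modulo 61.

20

The order of 24 must divide φ(61) = 61 − 1 = 60 = 2^2 · 3 · 5.
Divisors of 60: 1, 2, 3, 4, 5, 6, 10, 12, 15, 20, 30, 60.
Evaluate successive powers at the divisors of 60:
24^1 ≡ 24 (mod 61)
24^2 ≡ 27 (mod 61)
24^3 ≡ 38 (mod 61)
24^4 ≡ 58 (mod 61)
24^5 ≡ 50 (mod 61)
24^6 ≡ 41 (mod 61)
24^10 ≡ 60 (mod 61)
24^12 ≡ 34 (mod 61)
24^15 ≡ 11 (mod 61)
24^20 ≡ 1 (mod 61) ✓
So ord_61(24) = 20.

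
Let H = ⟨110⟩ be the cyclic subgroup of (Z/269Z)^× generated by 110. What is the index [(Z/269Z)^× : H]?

By Lagrange's theorem, ord_269(110) divides φ(269) = 269 − 1 = 268 = 2^2 · 67.
Divisors of 268: 1, 2, 4, 67, 134, 268.
Test each divisor d:
110^1 ≡ 110
110^2 ≡ 264
110^4 ≡ 25
110^67 ≡ 82
110^134 ≡ 268
110^268 ≡ 1
So ord_269(110) = 268, hence |⟨110⟩| = 268.
Index = |(Z/269Z)^×| / |⟨110⟩| = 268 / 268 = 1.

1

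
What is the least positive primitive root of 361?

2

φ(361) = φ(19^2) = 19·(19−1) = 342 = 2 · 3^2 · 19.
Test candidates g = 2, 3, … against the prime factors q ∈ {2, 3, 19} of φ(361): g is a generator iff g^(342/q) ≢ 1 for every such q.
g = 2: 2^171 ≡ 360; 2^114 ≡ 292; 2^18 ≡ 58 — none is 1, so 2 is a primitive root.
The smallest primitive root modulo 361 is 2.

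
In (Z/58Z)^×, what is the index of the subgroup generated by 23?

Since 23 ∈ (Z/58Z)^×, its order divides φ(58) = φ(2)·φ(29) = 1·28 = 28 = 2^2 · 7.
Divisors of 28: 1, 2, 4, 7, 14, 28.
Compute 23^d (mod 58) for the divisors d until we hit 1:
23^1 ≡ 23
23^2 ≡ 7
23^4 ≡ 49
23^7 ≡ 1
The order of 23 is 7, so the subgroup it generates has 7 elements.
[(Z/58Z)^× : ⟨23⟩] = 28/7 = 4.

4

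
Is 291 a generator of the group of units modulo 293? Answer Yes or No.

Yes

φ(293) = 293 − 1 = 292 = 2^2 · 73.
An element g generates (Z/293Z)^× iff g^(292/q) ≢ 1 (mod 293) for each prime q ∈ {2, 73}.
291^146 ≡ 292 (mod 293)  [q = 2: ≢ 1 ✓]
291^4 ≡ 16 (mod 293)  [q = 73: ≢ 1 ✓]
Every test exponent gives a nontrivial residue, hence 291 generates the full group.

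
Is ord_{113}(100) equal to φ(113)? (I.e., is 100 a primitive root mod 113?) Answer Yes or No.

No

φ(113) = 113 − 1 = 112 = 2^4 · 7.
100 is a primitive root mod 113 iff 100^(φ(113)/q) ≢ 1 for every prime q | φ(113), i.e. q ∈ {2, 7}.
100^56 ≡ 1 (mod 113)  [q = 2: ≡ 1 ✗]
100^16 ≡ 49 (mod 113)  [q = 7: ≢ 1 ✓]
Since 100^56 ≡ 1, the order of 100 divides 56 < 112, so 100 is not a primitive root.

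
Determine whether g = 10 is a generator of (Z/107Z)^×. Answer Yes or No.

No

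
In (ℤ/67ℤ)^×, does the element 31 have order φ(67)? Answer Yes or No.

φ(67) = 67 − 1 = 66 = 2 · 3 · 11.
Test 31^(66/q) mod 67 for each prime factor q of 66:
31^33 ≡ 66 (mod 67)  [q = 2: ≢ 1 ✓]
31^22 ≡ 29 (mod 67)  [q = 3: ≢ 1 ✓]
31^6 ≡ 40 (mod 67)  [q = 11: ≢ 1 ✓]
None equal 1, so ord_67(31) = 66: 31 is a primitive root.

Yes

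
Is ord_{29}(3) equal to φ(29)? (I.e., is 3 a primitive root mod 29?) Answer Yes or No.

Yes

φ(29) = 29 − 1 = 28 = 2^2 · 7.
It suffices to check that the order of 3 is not a proper divisor of 28: compute 3^(28/q) for q ∈ {2, 7}.
3^14 ≡ 28 (mod 29)  [q = 2: ≢ 1 ✓]
3^4 ≡ 23 (mod 29)  [q = 7: ≢ 1 ✓]
None equal 1, so ord_29(3) = 28: 3 is a primitive root.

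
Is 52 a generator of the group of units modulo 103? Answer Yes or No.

No

φ(103) = 103 − 1 = 102 = 2 · 3 · 17.
52 is a primitive root mod 103 iff 52^(φ(103)/q) ≢ 1 for every prime q | φ(103), i.e. q ∈ {2, 3, 17}.
52^51 ≡ 1 (mod 103)  [q = 2: ≡ 1 ✗]
52^34 ≡ 56 (mod 103)  [q = 3: ≢ 1 ✓]
52^6 ≡ 66 (mod 103)  [q = 17: ≢ 1 ✓]
Since 52^51 ≡ 1, the order of 52 divides 51 < 102, so 52 is not a primitive root.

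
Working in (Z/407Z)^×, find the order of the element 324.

90

Since 324 ∈ (Z/407Z)^×, its order divides φ(407) = φ(11·37) = (11−1)·(37−1) = 10·36 = 360 = 2^3 · 3^2 · 5.
Divisors of 360: 1, 2, 3, 4, 5, 6, 8, 9, 10, 12, 15, 18, 20, 24, 30, 36, 40, 45, 60, 72, 90, 120, 180, 360.
Compute 324^d (mod 407) for the divisors d until we hit 1:
324^1 ≡ 324 (mod 407)
324^2 ≡ 377 (mod 407)
324^3 ≡ 48 (mod 407)
324^4 ≡ 86 (mod 407)
324^5 ≡ 188 (mod 407)
324^6 ≡ 269 (mod 407)
324^8 ≡ 70 (mod 407)
324^9 ≡ 295 (mod 407)
324^10 ≡ 342 (mod 407)
324^12 ≡ 322 (mod 407)
324^15 ≡ 397 (mod 407)
324^18 ≡ 334 (mod 407)
324^20 ≡ 155 (mod 407)
324^24 ≡ 306 (mod 407)
324^30 ≡ 100 (mod 407)
324^36 ≡ 38 (mod 407)
324^40 ≡ 12 (mod 407)
324^45 ≡ 221 (mod 407)
324^60 ≡ 232 (mod 407)
324^72 ≡ 223 (mod 407)
324^90 ≡ 1 (mod 407) ✓
So ord_407(324) = 90.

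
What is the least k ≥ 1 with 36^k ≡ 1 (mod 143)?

30

Since 36 ∈ (Z/143Z)^×, its order divides φ(143) = φ(11·13) = (11−1)·(13−1) = 10·12 = 120 = 2^3 · 3 · 5.
Divisors of 120: 1, 2, 3, 4, 5, 6, 8, 10, 12, 15, 20, 24, 30, 40, 60, 120.
Evaluate successive powers at the divisors of 120:
36^1 ≡ 36 (mod 143)
36^2 ≡ 9 (mod 143)
36^3 ≡ 38 (mod 143)
36^4 ≡ 81 (mod 143)
36^5 ≡ 56 (mod 143)
36^6 ≡ 14 (mod 143)
36^8 ≡ 126 (mod 143)
36^10 ≡ 133 (mod 143)
36^12 ≡ 53 (mod 143)
36^15 ≡ 12 (mod 143)
36^20 ≡ 100 (mod 143)
36^24 ≡ 92 (mod 143)
36^30 ≡ 1 (mod 143) ✓
Hence ord(36) = 30.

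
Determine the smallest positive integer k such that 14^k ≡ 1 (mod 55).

10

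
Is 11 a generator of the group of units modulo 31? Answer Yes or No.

Yes

φ(31) = 31 − 1 = 30 = 2 · 3 · 5.
Test 11^(30/q) mod 31 for each prime factor q of 30:
11^15 ≡ 30 (mod 31)  [q = 2: ≢ 1 ✓]
11^10 ≡ 5 (mod 31)  [q = 3: ≢ 1 ✓]
11^6 ≡ 4 (mod 31)  [q = 5: ≢ 1 ✓]
Every test exponent gives a nontrivial residue, hence 11 generates the full group.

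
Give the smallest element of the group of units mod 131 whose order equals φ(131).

2

φ(131) = 131 − 1 = 130 = 2 · 5 · 13.
Test candidates g = 2, 3, … against the prime factors q ∈ {2, 5, 13} of φ(131): g is a generator iff g^(130/q) ≢ 1 for every such q.
g = 2: 2^65 ≡ 130; 2^26 ≡ 53; 2^10 ≡ 107 — none is 1, so 2 is a primitive root.
So 2 is the smallest generator of (Z/131Z)^×.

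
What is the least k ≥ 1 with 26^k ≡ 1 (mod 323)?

24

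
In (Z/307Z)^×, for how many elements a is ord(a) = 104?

0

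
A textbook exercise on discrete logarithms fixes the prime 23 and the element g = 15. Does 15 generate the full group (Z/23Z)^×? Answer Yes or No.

Yes

φ(23) = 23 − 1 = 22 = 2 · 11.
It suffices to check that the order of 15 is not a proper divisor of 22: compute 15^(22/q) for q ∈ {2, 11}.
15^11 ≡ 22 (mod 23)  [q = 2: ≢ 1 ✓]
15^2 ≡ 18 (mod 23)  [q = 11: ≢ 1 ✓]
All checks pass, so 15 has order 22 and is a primitive root modulo 23.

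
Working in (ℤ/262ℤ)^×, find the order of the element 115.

130

ord(115) | φ(262) = φ(2)·φ(131) = 1·130 = 130 = 2 · 5 · 13.
Divisors of 130: 1, 2, 5, 10, 13, 26, 65, 130.
Check 115^d mod 262 for each divisor in increasing order:
115^1 ≡ 115 (mod 262)
115^2 ≡ 125 (mod 262)
115^5 ≡ 79 (mod 262)
115^10 ≡ 215 (mod 262)
115^13 ≡ 73 (mod 262)
115^26 ≡ 89 (mod 262)
115^65 ≡ 261 (mod 262)
115^130 ≡ 1 (mod 262) ✓
Therefore the multiplicative order of 115 modulo 262 is 130.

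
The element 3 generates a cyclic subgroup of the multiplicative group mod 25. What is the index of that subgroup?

1

The order of 3 must divide φ(25) = φ(5^2) = 5·(5−1) = 20 = 2^2 · 5.
Divisors of 20: 1, 2, 4, 5, 10, 20.
Check 3^d mod 25 for each divisor in increasing order:
3^1 ≡ 3
3^2 ≡ 9
3^4 ≡ 6
3^5 ≡ 18
3^10 ≡ 24
3^20 ≡ 1
Thus |⟨3⟩| = ord(3) = 20.
Index = |(Z/25Z)^×| / |⟨3⟩| = 20 / 20 = 1.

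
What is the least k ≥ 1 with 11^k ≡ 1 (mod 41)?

40

ord(11) | φ(41) = 41 − 1 = 40 = 2^3 · 5.
Divisors of 40: 1, 2, 4, 5, 8, 10, 20, 40.
Check 11^d mod 41 for each divisor in increasing order:
11^1 ≡ 11 (mod 41)
11^2 ≡ 39 (mod 41)
11^4 ≡ 4 (mod 41)
11^5 ≡ 3 (mod 41)
11^8 ≡ 16 (mod 41)
11^10 ≡ 9 (mod 41)
11^20 ≡ 40 (mod 41)
11^40 ≡ 1 (mod 41) ✓
The smallest such exponent is 40, so the order of 11 is 40.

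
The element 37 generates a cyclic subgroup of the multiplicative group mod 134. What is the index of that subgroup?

22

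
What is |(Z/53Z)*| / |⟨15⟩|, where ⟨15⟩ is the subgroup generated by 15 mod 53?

4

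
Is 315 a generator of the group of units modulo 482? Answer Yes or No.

Yes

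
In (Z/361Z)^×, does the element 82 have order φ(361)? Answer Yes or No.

φ(361) = φ(19^2) = 19·(19−1) = 342 = 2 · 3^2 · 19.
82 is a primitive root mod 361 iff 82^(φ(361)/q) ≢ 1 for every prime q | φ(361), i.e. q ∈ {2, 3, 19}.
82^171 ≡ 1 (mod 361)  [q = 2: ≡ 1 ✗]
82^114 ≡ 68 (mod 361)  [q = 3: ≢ 1 ✓]
82^18 ≡ 267 (mod 361)  [q = 19: ≢ 1 ✓]
82^171 ≡ 1 shows ord(82) | 171, strictly less than φ(361); not a primitive root.

No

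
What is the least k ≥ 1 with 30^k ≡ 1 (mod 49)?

The order of 30 must divide φ(49) = φ(7^2) = 7·(7−1) = 42 = 2 · 3 · 7.
Divisors of 42: 1, 2, 3, 6, 7, 14, 21, 42.
Evaluate successive powers at the divisors of 42:
30^1 ≡ 30
30^2 ≡ 18
30^3 ≡ 1
Therefore the multiplicative order of 30 modulo 49 is 3.

3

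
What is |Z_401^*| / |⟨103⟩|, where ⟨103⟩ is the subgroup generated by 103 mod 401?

2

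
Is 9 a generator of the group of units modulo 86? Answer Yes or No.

No

φ(86) = φ(2)·φ(43) = 1·42 = 42 = 2 · 3 · 7.
It suffices to check that the order of 9 is not a proper divisor of 42: compute 9^(42/q) for q ∈ {2, 3, 7}.
9^21 ≡ 1 (mod 86)  [q = 2: ≡ 1 ✗]
9^14 ≡ 49 (mod 86)  [q = 3: ≢ 1 ✓]
9^6 ≡ 47 (mod 86)  [q = 7: ≢ 1 ✓]
9^21 ≡ 1 shows ord(9) | 21, strictly less than φ(86); not a primitive root.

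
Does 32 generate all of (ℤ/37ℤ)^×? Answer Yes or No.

Yes

φ(37) = 37 − 1 = 36 = 2^2 · 3^2.
It suffices to check that the order of 32 is not a proper divisor of 36: compute 32^(36/q) for q ∈ {2, 3}.
32^18 ≡ 36 (mod 37)  [q = 2: ≢ 1 ✓]
32^12 ≡ 10 (mod 37)  [q = 3: ≢ 1 ✓]
None equal 1, so ord_37(32) = 36: 32 is a primitive root.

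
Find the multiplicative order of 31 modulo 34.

The order of 31 must divide φ(34) = φ(2)·φ(17) = 1·16 = 16 = 2^4.
Divisors of 16: 1, 2, 4, 8, 16.
Test each divisor d:
31^1 ≡ 31
31^2 ≡ 9
31^4 ≡ 13
31^8 ≡ 33
31^16 ≡ 1
Hence ord(31) = 16.

16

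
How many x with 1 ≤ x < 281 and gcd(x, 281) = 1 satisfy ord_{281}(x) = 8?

4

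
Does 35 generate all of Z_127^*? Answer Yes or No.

No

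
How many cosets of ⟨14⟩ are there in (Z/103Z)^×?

6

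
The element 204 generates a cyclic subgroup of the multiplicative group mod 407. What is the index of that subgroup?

Since 204 ∈ (Z/407Z)^×, its order divides φ(407) = φ(11·37) = (11−1)·(37−1) = 10·36 = 360 = 2^3 · 3^2 · 5.
Divisors of 360: 1, 2, 3, 4, 5, 6, 8, 9, 10, 12, 15, 18, 20, 24, 30, 36, 40, 45, 60, 72, 90, 120, 180, 360.
Compute 204^d (mod 407) for the divisors d until we hit 1:
204^1 ≡ 204
204^2 ≡ 102
204^3 ≡ 51
204^4 ≡ 229
204^5 ≡ 318
204^6 ≡ 159
204^8 ≡ 345
204^9 ≡ 376
204^10 ≡ 188
204^12 ≡ 47
204^15 ≡ 362
204^18 ≡ 147
204^20 ≡ 342
204^24 ≡ 174
204^30 ≡ 397
204^36 ≡ 38
204^40 ≡ 155
204^45 ≡ 43
204^60 ≡ 100
204^72 ≡ 223
204^90 ≡ 221
204^120 ≡ 232
204^180 ≡ 1
Thus |⟨204⟩| = ord(204) = 180.
The index is φ(407) / ord(204) = 360 / 180 = 2.

2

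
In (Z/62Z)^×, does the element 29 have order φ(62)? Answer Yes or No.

φ(62) = φ(2)·φ(31) = 1·30 = 30 = 2 · 3 · 5.
Test 29^(30/q) mod 62 for each prime factor q of 30:
29^15 ≡ 61 (mod 62)  [q = 2: ≢ 1 ✓]
29^10 ≡ 1 (mod 62)  [q = 3: ≡ 1 ✗]
29^6 ≡ 33 (mod 62)  [q = 5: ≢ 1 ✓]
29^10 ≡ 1 shows ord(29) | 10, strictly less than φ(62); not a primitive root.

No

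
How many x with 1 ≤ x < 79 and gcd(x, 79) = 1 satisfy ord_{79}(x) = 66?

0

φ(79) = 79 − 1 = 78 = 2 · 3 · 13.
(Z/79Z)^× is cyclic (|G| = 78); a cyclic group of order m has exactly φ(d) elements of each order d | m, and none otherwise.
Since 66 ∤ 78, the count is 0.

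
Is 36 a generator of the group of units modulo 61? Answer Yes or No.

No

φ(61) = 61 − 1 = 60 = 2^2 · 3 · 5.
It suffices to check that the order of 36 is not a proper divisor of 60: compute 36^(60/q) for q ∈ {2, 3, 5}.
36^30 ≡ 1 (mod 61)  [q = 2: ≡ 1 ✗]
36^20 ≡ 13 (mod 61)  [q = 3: ≢ 1 ✓]
36^12 ≡ 34 (mod 61)  [q = 5: ≢ 1 ✓]
36^30 ≡ 1 shows ord(36) | 30, strictly less than φ(61); not a primitive root.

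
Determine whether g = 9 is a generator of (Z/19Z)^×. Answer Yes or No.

φ(19) = 19 − 1 = 18 = 2 · 3^2.
An element g generates (Z/19Z)^× iff g^(18/q) ≢ 1 (mod 19) for each prime q ∈ {2, 3}.
9^9 ≡ 1 (mod 19)  [q = 2: ≡ 1 ✗]
9^6 ≡ 11 (mod 19)  [q = 3: ≢ 1 ✓]
Since 9^9 ≡ 1, the order of 9 divides 9 < 18, so 9 is not a primitive root.

No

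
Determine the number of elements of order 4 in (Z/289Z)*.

2

φ(289) = φ(17^2) = 17·(17−1) = 272 = 2^4 · 17.
Since (Z/289Z)^× is cyclic of order 272, the number of elements of order d is φ(d) when d | 272 and 0 otherwise.
4 = 2^2 divides 272, and φ(4) = 2.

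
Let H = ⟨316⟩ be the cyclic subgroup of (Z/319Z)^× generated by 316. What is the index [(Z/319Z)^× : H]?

2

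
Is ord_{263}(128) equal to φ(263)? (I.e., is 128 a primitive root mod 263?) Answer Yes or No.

φ(263) = 263 − 1 = 262 = 2 · 131.
It suffices to check that the order of 128 is not a proper divisor of 262: compute 128^(262/q) for q ∈ {2, 131}.
128^131 ≡ 1 (mod 263)  [q = 2: ≡ 1 ✗]
128^2 ≡ 78 (mod 263)  [q = 131: ≢ 1 ✓]
128^131 ≡ 1 shows ord(128) | 131, strictly less than φ(263); not a primitive root.

No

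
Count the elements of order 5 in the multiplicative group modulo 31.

φ(31) = 31 − 1 = 30 = 2 · 3 · 5.
In a cyclic group of order 30, there are φ(d) elements of order d for each divisor d of 30, and zero for non-divisors.
5 | 30, and φ(5) = 5 − 1 = 4.

4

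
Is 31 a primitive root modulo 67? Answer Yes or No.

φ(67) = 67 − 1 = 66 = 2 · 3 · 11.
It suffices to check that the order of 31 is not a proper divisor of 66: compute 31^(66/q) for q ∈ {2, 3, 11}.
31^33 ≡ 66 (mod 67)  [q = 2: ≢ 1 ✓]
31^22 ≡ 29 (mod 67)  [q = 3: ≢ 1 ✓]
31^6 ≡ 40 (mod 67)  [q = 11: ≢ 1 ✓]
None equal 1, so ord_67(31) = 66: 31 is a primitive root.

Yes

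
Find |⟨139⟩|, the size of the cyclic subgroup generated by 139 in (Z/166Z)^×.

By Lagrange's theorem, ord_166(139) divides φ(166) = φ(2)·φ(83) = 1·82 = 82 = 2 · 41.
Divisors of 82: 1, 2, 41, 82.
Check 139^d mod 166 for each divisor in increasing order:
139^1 ≡ 139
139^2 ≡ 65
139^41 ≡ 165
139^82 ≡ 1
The smallest such exponent is 82, so the order of 139 is 82.

82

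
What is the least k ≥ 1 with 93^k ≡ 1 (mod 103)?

17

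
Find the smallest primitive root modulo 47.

5

φ(47) = 47 − 1 = 46 = 2 · 23.
g is a primitive root iff g^(46/q) ≢ 1 (mod 47) for each prime q ∈ {2, 23}.
g = 2: 2^23 ≡ 1 — hits 1, so not a primitive root.
g = 3: 3^23 ≡ 1 — hits 1, so not a primitive root.
g = 4: 4^23 ≡ 1 — hits 1, so not a primitive root.
g = 5: 5^23 ≡ 46; 5^2 ≡ 25 — none is 1, so 5 is a primitive root.
So 5 is the smallest generator of (Z/47Z)^×.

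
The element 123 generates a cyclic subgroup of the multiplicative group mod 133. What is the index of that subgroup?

12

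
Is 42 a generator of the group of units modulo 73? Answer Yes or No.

Yes

φ(73) = 73 − 1 = 72 = 2^3 · 3^2.
It suffices to check that the order of 42 is not a proper divisor of 72: compute 42^(72/q) for q ∈ {2, 3}.
42^36 ≡ 72 (mod 73)  [q = 2: ≢ 1 ✓]
42^24 ≡ 64 (mod 73)  [q = 3: ≢ 1 ✓]
Every test exponent gives a nontrivial residue, hence 42 generates the full group.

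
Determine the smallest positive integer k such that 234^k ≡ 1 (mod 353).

By Lagrange's theorem, ord_353(234) divides φ(353) = 353 − 1 = 352 = 2^5 · 11.
Divisors of 352: 1, 2, 4, 8, 11, 16, 22, 32, 44, 88, 176, 352.
Compute 234^d (mod 353) for the divisors d until we hit 1:
234^1 ≡ 234 (mod 353)
234^2 ≡ 41 (mod 353)
234^4 ≡ 269 (mod 353)
234^8 ≡ 349 (mod 353)
234^11 ≡ 101 (mod 353)
234^16 ≡ 16 (mod 353)
234^22 ≡ 317 (mod 353)
234^32 ≡ 256 (mod 353)
234^44 ≡ 237 (mod 353)
234^88 ≡ 42 (mod 353)
234^176 ≡ 352 (mod 353)
234^352 ≡ 1 (mod 353) ✓
Therefore the multiplicative order of 234 modulo 353 is 352.

352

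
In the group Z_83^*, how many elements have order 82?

φ(83) = 83 − 1 = 82 = 2 · 41.
Since (Z/83Z)^× is cyclic of order 82, the number of elements of order d is φ(d) when d | 82 and 0 otherwise.
82 = 2 · 41 divides 82, and φ(82) = 40.

40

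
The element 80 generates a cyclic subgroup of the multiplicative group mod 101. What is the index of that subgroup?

4

The order of 80 must divide φ(101) = 101 − 1 = 100 = 2^2 · 5^2.
Divisors of 100: 1, 2, 4, 5, 10, 20, 25, 50, 100.
Check 80^d mod 101 for each divisor in increasing order:
80^1 ≡ 80 (mod 101)
80^2 ≡ 37 (mod 101)
80^4 ≡ 56 (mod 101)
80^5 ≡ 36 (mod 101)
80^10 ≡ 84 (mod 101)
80^20 ≡ 87 (mod 101)
80^25 ≡ 1 (mod 101) ✓
Thus |⟨80⟩| = ord(80) = 25.
Index = |(Z/101Z)^×| / |⟨80⟩| = 100 / 25 = 4.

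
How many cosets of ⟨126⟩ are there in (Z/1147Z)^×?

Since 126 ∈ (Z/1147Z)^×, its order divides φ(1147) = φ(31·37) = (31−1)·(37−1) = 30·36 = 1080 = 2^3 · 3^3 · 5.
Divisors of 1080: 1, 2, 3, 4, 5, 6, 8, 9, 10, 12, 15, 18, 20, 24, 27, 30, 36, 40, 45, 54, 60, 72, 90, 108, 120, 135, 180, 216, 270, 360, 540, 1080.
Check 126^d mod 1147 for each divisor in increasing order:
126^1 ≡ 126 (mod 1147)
126^2 ≡ 965 (mod 1147)
126^3 ≡ 8 (mod 1147)
126^4 ≡ 1008 (mod 1147)
126^5 ≡ 838 (mod 1147)
126^6 ≡ 64 (mod 1147)
126^8 ≡ 969 (mod 1147)
126^9 ≡ 512 (mod 1147)
126^10 ≡ 280 (mod 1147)
126^12 ≡ 655 (mod 1147)
126^15 ≡ 652 (mod 1147)
126^18 ≡ 628 (mod 1147)
126^20 ≡ 404 (mod 1147)
126^24 ≡ 47 (mod 1147)
126^27 ≡ 376 (mod 1147)
126^30 ≡ 714 (mod 1147)
126^36 ≡ 963 (mod 1147)
126^40 ≡ 342 (mod 1147)
126^45 ≡ 993 (mod 1147)
126^54 ≡ 295 (mod 1147)
126^60 ≡ 528 (mod 1147)
126^72 ≡ 593 (mod 1147)
126^90 ≡ 776 (mod 1147)
126^108 ≡ 1000 (mod 1147)
126^120 ≡ 63 (mod 1147)
126^135 ≡ 931 (mod 1147)
126^180 ≡ 1 (mod 1147) ✓
The order of 126 is 180, so the subgroup it generates has 180 elements.
Index = |(Z/1147Z)^×| / |⟨126⟩| = 1080 / 180 = 6.

6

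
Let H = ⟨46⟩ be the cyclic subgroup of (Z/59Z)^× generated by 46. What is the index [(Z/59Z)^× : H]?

By Lagrange's theorem, ord_59(46) divides φ(59) = 59 − 1 = 58 = 2 · 29.
Divisors of 58: 1, 2, 29, 58.
Compute 46^d (mod 59) for the divisors d until we hit 1:
46^1 ≡ 46 (mod 59)
46^2 ≡ 51 (mod 59)
46^29 ≡ 1 (mod 59) ✓
The order of 46 is 29, so the subgroup it generates has 29 elements.
The index is φ(59) / ord(46) = 58 / 29 = 2.

2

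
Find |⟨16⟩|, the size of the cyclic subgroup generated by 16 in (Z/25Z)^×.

5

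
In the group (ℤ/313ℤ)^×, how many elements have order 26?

12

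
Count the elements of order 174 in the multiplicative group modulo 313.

0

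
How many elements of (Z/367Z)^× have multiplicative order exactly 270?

0

φ(367) = 367 − 1 = 366 = 2 · 3 · 61.
In a cyclic group of order 366, there are φ(d) elements of order d for each divisor d of 366, and zero for non-divisors.
Since 270 ∤ 366, the count is 0.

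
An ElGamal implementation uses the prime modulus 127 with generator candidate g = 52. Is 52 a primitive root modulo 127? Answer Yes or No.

φ(127) = 127 − 1 = 126 = 2 · 3^2 · 7.
An element g generates (Z/127Z)^× iff g^(126/q) ≢ 1 (mod 127) for each prime q ∈ {2, 3, 7}.
52^63 ≡ 1 (mod 127)  [q = 2: ≡ 1 ✗]
52^42 ≡ 107 (mod 127)  [q = 3: ≢ 1 ✓]
52^18 ≡ 1 (mod 127)  [q = 7: ≡ 1 ✗]
The check at q = 2 fails, so 52 generates a proper subgroup.

No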